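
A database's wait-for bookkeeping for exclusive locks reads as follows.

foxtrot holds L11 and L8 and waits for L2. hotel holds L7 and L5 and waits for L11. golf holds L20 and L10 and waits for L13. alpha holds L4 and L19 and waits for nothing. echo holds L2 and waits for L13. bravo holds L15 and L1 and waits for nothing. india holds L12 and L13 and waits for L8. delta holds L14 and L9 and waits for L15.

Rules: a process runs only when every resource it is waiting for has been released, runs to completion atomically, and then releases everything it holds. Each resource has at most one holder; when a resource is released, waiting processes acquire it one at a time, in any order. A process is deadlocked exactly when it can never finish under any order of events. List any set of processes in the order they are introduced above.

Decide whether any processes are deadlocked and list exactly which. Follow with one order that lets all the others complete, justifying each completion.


Deadlocked: foxtrot, hotel, golf, echo and india.
Key observation: the wait chain closes on itself along foxtrot -> echo -> india -> foxtrot; hotel and golf wait into the deadlock from upstream.
One completion order for the rest: bravo, delta, alpha.
Step-by-step check:
  bravo: no waits; runs immediately, freeing L15 and L1
  delta waits on L15 — all released -> runs and releases L14 and L9
  alpha: no waits; runs immediately, freeing L4 and L19


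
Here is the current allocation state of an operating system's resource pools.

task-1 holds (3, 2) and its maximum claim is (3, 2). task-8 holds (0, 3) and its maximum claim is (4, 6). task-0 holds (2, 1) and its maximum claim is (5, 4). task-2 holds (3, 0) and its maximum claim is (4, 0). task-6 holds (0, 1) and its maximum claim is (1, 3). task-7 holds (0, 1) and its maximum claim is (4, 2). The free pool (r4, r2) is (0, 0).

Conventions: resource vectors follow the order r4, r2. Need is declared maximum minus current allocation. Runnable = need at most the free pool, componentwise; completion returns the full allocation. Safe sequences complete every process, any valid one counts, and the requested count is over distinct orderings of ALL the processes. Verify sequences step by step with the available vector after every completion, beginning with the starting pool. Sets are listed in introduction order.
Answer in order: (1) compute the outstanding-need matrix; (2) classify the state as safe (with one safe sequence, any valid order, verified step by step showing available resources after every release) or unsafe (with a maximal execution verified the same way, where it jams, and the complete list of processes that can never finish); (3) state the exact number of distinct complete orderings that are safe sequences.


(1) Remaining need (order r4, r2):
  task-1: (0, 0)
  task-8: (4, 3)
  task-0: (3, 3)
  task-2: (1, 0)
  task-6: (1, 2)
  task-7: (4, 1)
(2) SAFE. One safe sequence: task-1, task-6, task-2, task-8, task-0, task-7.
Key observation: task-6 is the earliest step where a requested resource binds exactly: need (1, 2), pool (3, 2) at its turn.
Check, step by step:
  pool = (0, 0)
  task-1 needs (0, 0) <= (0, 0) -> finishes; pool += (3, 2) = (3, 2)
  task-6 needs (1, 2) <= (3, 2) -> finishes; pool += (0, 1) = (3, 3)
  task-2 needs (1, 0) <= (3, 3) -> finishes; pool += (3, 0) = (6, 3)
  task-8 needs (4, 3) <= (6, 3) -> finishes; pool += (0, 3) = (6, 6)
  task-0 needs (3, 3) <= (6, 6) -> finishes; pool += (2, 1) = (8, 7)
  task-7 needs (4, 1) <= (8, 7) -> finishes; pool += (0, 1) = (8, 8)
(3) Exactly 24 of the possible complete orderings are safe sequences.


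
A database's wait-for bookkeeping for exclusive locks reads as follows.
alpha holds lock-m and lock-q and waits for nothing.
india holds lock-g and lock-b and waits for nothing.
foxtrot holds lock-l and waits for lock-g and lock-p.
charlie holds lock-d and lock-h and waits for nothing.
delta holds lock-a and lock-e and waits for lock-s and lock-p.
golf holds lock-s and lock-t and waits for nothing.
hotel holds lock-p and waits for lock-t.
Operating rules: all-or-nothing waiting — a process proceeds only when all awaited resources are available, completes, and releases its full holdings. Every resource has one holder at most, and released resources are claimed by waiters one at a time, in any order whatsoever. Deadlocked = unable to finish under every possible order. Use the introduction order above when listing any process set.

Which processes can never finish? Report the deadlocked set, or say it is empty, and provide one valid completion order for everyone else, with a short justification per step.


Nothing here is deadlocked.
Key observation: the waits form no ring: some process can always run, and its releases unblock the others one by one.
A valid finishing order for the others: golf, india, hotel, foxtrot, charlie, alpha, delta.
Walking it through:
  run golf (it waits on nothing); releases lock-s and lock-t
  run india (it waits on nothing); releases lock-g and lock-b
  run hotel (all its waits — lock-t — are resolved); releases lock-p
  run foxtrot (all its waits — lock-g and lock-p — are resolved); releases lock-l
  run charlie (it waits on nothing); releases lock-d and lock-h
  run alpha (it waits on nothing); releases lock-m and lock-q
  run delta (all its waits — lock-s and lock-p — are resolved); releases lock-a and lock-e


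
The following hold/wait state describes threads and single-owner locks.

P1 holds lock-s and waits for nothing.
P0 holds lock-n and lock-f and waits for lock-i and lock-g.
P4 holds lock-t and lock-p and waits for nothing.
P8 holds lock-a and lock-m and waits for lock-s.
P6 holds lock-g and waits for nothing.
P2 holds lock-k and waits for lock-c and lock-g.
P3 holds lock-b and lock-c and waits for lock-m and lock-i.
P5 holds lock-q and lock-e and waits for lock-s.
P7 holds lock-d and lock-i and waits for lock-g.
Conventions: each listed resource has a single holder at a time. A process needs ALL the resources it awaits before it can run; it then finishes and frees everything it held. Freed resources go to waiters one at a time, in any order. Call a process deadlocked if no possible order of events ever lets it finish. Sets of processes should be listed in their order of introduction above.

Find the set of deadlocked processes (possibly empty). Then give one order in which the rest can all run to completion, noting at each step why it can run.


No process is deadlocked.
Key observation: every chain of waits terminates; starting from the processes that wait on nothing, all the rest unlock in turn.
A valid finishing order for the others: P4, P1, P8, P6, P5, P7, P3, P0, P2.
Walking it through:
  run P4 (it waits on nothing); releases lock-t and lock-p
  run P1 (it waits on nothing); releases lock-s
  P8 waits on lock-s — all released -> runs and releases lock-a and lock-m
  run P6 (it waits on nothing); releases lock-g
  P5 waits on lock-s — all released -> runs and releases lock-q and lock-e
  P7 waits on lock-g — all released -> runs and releases lock-d and lock-i
  P3 waits on lock-m and lock-i — all released -> runs and releases lock-b and lock-c
  P0 waits on lock-i and lock-g — all released -> runs and releases lock-n and lock-f
  P2 waits on lock-c and lock-g — all released -> runs and releases lock-k


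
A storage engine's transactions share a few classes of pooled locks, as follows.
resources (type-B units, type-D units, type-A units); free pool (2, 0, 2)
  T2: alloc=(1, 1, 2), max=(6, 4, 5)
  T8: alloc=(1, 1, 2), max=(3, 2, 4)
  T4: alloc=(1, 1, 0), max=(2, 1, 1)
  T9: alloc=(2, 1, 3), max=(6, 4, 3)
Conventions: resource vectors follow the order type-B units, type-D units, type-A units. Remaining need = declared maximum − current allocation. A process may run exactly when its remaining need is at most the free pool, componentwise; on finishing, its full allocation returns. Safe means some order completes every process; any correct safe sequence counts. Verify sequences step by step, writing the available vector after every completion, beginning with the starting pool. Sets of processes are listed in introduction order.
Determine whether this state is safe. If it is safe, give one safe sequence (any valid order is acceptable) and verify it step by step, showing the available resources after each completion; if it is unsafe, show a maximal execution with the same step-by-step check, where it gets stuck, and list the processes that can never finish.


UNSAFE.
Key observation: after T4, T8 complete, (4, 2, 4) is the best the pool ever gets, yet each leftover process wants more type-D units.
Going as far as possible: T4, T8; after that, nothing fits. Walking it through:
  pool = (2, 0, 2)
  T4: need (1, 0, 1) fits (2, 0, 2); releases (1, 1, 0), pool now (3, 1, 2)
  T8: need (2, 1, 2) fits (3, 1, 2); releases (1, 1, 2), pool now (4, 2, 4)
  T2 still needs (5, 3, 3) but only (4, 2, 4) is free — short on type-B units and type-D units
  T9 still needs (4, 3, 0) but only (4, 2, 4) is free — short on type-D units
Never able to finish: T2 and T9.


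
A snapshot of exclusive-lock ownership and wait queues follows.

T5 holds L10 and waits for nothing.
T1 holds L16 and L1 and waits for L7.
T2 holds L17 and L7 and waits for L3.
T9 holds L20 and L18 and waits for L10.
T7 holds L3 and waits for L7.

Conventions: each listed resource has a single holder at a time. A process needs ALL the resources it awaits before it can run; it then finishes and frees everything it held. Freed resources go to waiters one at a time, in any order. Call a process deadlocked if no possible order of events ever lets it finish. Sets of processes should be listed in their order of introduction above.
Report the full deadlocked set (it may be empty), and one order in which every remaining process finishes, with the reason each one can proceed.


The deadlocked set is T1, T2 and T7.
Key observation: the waits loop around T2 -> T7 -> T2 with no way out; T1 waits into the deadlock from upstream.
The rest can finish in the order T5, T9.
Check, step by step:
  T5: no waits; runs immediately, freeing L10
  run T9 (all its waits — L10 — are resolved); releases L20 and L18


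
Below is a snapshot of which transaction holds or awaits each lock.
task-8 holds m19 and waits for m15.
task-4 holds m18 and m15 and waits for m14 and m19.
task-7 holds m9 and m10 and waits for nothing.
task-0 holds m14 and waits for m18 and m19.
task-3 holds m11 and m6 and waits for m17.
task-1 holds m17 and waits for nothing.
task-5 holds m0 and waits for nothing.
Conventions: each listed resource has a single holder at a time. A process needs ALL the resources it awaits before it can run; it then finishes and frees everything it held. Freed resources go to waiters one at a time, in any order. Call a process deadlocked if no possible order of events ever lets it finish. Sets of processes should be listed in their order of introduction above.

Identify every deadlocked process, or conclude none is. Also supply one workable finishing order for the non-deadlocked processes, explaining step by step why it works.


Deadlocked: task-8, task-4 and task-0.
Key observation: the waits loop around task-8 -> task-4 -> task-8 with no way out; task-0 is caught in further circular waits.
The rest can finish in the order task-7, task-5, task-1, task-3.
Verifying each step:
  task-7: no waits; runs immediately, freeing m9 and m10
  task-5: no waits; runs immediately, freeing m0
  task-1: no waits; runs immediately, freeing m17
  run task-3 (all its waits — m17 — are resolved); releases m11 and m6


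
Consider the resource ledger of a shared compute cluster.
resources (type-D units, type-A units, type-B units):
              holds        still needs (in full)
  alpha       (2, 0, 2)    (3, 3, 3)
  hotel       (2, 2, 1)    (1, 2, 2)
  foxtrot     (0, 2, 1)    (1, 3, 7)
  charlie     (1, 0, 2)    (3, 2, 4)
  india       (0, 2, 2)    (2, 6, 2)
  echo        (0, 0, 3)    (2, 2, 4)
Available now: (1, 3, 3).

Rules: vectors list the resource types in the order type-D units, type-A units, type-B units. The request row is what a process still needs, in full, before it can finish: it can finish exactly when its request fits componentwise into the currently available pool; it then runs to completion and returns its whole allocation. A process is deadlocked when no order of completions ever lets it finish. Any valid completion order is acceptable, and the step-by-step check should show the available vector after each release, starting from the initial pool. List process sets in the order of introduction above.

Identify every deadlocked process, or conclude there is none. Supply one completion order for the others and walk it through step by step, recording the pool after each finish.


The deadlocked set is empty.
Key observation: hotel can run right away; the returned allocation unlocks the remaining processes in turn.
The rest can finish in the order hotel, alpha, echo, charlie, foxtrot, india. Walking it through:
  pool = (1, 3, 3)
  hotel: need (1, 2, 2) fits (1, 3, 3); releases (2, 2, 1), pool now (3, 5, 4)
  alpha: need (3, 3, 3) fits (3, 5, 4); releases (2, 0, 2), pool now (5, 5, 6)
  echo: need (2, 2, 4) fits (5, 5, 6); releases (0, 0, 3), pool now (5, 5, 9)
  charlie: need (3, 2, 4) fits (5, 5, 9); releases (1, 0, 2), pool now (6, 5, 11)
  foxtrot: need (1, 3, 7) fits (6, 5, 11); releases (0, 2, 1), pool now (6, 7, 12)
  india: need (2, 6, 2) fits (6, 7, 12); releases (0, 2, 2), pool now (6, 9, 14)


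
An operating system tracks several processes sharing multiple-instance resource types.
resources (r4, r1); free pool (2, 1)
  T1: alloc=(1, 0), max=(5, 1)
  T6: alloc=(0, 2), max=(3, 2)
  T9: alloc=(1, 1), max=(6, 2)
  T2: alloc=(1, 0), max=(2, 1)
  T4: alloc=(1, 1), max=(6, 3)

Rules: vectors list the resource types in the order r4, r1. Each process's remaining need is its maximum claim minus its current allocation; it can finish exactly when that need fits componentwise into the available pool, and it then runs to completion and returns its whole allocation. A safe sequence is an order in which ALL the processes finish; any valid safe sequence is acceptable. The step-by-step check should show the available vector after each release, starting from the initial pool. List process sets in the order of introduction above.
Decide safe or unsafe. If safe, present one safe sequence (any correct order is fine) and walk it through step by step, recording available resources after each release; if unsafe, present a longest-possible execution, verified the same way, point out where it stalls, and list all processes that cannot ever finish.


The state is UNSAFE.
Key observation: once T2, T6 finish, the pool peaks at (3, 3) — and every remaining process still needs more r4 than that.
The run T2, T6 cannot be extended any further. Walking it through:
  pool = (2, 1)
  T2 needs (1, 1) <= (2, 1) -> finishes; pool += (1, 0) = (3, 1)
  T6 needs (3, 0) <= (3, 1) -> finishes; pool += (0, 2) = (3, 3)
  T1 cannot run: need (4, 1) vs free (3, 3) (insufficient r4)
  T9 cannot run: need (5, 1) vs free (3, 3) (insufficient r4)
  T4 cannot run: need (5, 2) vs free (3, 3) (insufficient r4)
Never able to finish: T1, T9 and T4.


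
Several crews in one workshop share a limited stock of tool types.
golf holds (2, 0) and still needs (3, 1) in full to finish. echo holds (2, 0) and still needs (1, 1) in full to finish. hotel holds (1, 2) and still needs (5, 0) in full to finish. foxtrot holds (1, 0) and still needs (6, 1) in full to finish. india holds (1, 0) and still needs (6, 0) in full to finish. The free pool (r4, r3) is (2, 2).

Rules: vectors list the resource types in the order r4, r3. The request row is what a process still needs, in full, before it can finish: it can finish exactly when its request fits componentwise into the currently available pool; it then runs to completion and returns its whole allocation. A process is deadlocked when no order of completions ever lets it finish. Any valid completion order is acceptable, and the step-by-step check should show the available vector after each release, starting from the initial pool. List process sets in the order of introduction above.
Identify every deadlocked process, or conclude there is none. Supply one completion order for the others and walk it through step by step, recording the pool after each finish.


No process is deadlocked.
Key observation: there is always a runnable process — echo first — so the state unwinds completely.
A valid finishing order for the others: echo, golf, foxtrot, hotel, india. Step-by-step check:
  pool = (2, 2)
  echo: need (1, 1) fits (2, 2); releases (2, 0), pool now (4, 2)
  golf: need (3, 1) fits (4, 2); releases (2, 0), pool now (6, 2)
  foxtrot: need (6, 1) fits (6, 2); releases (1, 0), pool now (7, 2)
  hotel: need (5, 0) fits (7, 2); releases (1, 2), pool now (8, 4)
  india: need (6, 0) fits (8, 4); releases (1, 0), pool now (9, 4)


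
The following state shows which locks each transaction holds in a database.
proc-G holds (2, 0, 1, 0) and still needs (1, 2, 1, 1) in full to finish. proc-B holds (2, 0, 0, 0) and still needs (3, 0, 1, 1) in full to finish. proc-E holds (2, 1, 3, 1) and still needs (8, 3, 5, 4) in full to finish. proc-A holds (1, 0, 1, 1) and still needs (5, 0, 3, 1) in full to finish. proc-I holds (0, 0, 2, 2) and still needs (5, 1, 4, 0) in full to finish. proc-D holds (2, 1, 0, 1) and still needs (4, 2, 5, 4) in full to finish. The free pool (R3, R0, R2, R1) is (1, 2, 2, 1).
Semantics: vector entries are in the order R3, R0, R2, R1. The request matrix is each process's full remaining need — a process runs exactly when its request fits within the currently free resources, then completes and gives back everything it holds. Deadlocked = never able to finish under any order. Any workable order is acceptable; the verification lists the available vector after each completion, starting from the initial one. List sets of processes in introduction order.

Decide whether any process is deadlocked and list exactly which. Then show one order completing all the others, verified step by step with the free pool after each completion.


Nothing here is deadlocked.
Key observation: proc-G leads a chain of completions in which each release enables another process.
A valid finishing order for the others: proc-G, proc-B, proc-A, proc-I, proc-D, proc-E. Step-by-step check:
  pool = (1, 2, 2, 1)
  proc-G needs (1, 2, 1, 1) <= (1, 2, 2, 1) -> finishes; pool += (2, 0, 1, 0) = (3, 2, 3, 1)
  proc-B needs (3, 0, 1, 1) <= (3, 2, 3, 1) -> finishes; pool += (2, 0, 0, 0) = (5, 2, 3, 1)
  proc-A needs (5, 0, 3, 1) <= (5, 2, 3, 1) -> finishes; pool += (1, 0, 1, 1) = (6, 2, 4, 2)
  proc-I needs (5, 1, 4, 0) <= (6, 2, 4, 2) -> finishes; pool += (0, 0, 2, 2) = (6, 2, 6, 4)
  proc-D needs (4, 2, 5, 4) <= (6, 2, 6, 4) -> finishes; pool += (2, 1, 0, 1) = (8, 3, 6, 5)
  proc-E needs (8, 3, 5, 4) <= (8, 3, 6, 5) -> finishes; pool += (2, 1, 3, 1) = (10, 4, 9, 6)


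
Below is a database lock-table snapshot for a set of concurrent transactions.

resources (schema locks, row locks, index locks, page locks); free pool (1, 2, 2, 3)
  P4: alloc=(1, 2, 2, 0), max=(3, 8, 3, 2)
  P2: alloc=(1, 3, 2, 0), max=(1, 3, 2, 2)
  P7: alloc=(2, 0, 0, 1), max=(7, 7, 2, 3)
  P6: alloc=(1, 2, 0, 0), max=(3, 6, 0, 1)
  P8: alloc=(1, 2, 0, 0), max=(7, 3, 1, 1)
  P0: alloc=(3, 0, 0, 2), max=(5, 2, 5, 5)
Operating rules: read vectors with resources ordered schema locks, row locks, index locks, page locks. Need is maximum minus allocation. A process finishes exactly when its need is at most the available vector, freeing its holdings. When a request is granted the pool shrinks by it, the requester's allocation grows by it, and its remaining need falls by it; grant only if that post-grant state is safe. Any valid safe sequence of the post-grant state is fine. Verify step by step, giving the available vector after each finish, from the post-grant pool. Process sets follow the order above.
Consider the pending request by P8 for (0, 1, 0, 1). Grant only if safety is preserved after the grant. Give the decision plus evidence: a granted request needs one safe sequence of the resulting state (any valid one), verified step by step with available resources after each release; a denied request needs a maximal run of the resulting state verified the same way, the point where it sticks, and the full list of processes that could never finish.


DENY — the pretend-granted state is unsafe.
Key observation: after P2, P6, P4 the pool peaks at (4, 8, 6, 2), and each blocked process is short somewhere: P7 on schema locks; P8 on schema locks; P0 on page locks.
Pretend the grant happened; the run P2, P6, P4 goes as far as possible. Walking it through:
  pool = (1, 1, 2, 2)
  run P2 (needs (0, 0, 0, 2), free (1, 1, 2, 2)); after release of (1, 3, 2, 0) the pool is (2, 4, 4, 2)
  run P6 (needs (2, 4, 0, 1), free (2, 4, 4, 2)); after release of (1, 2, 0, 0) the pool is (3, 6, 4, 2)
  run P4 (needs (2, 6, 1, 2), free (3, 6, 4, 2)); after release of (1, 2, 2, 0) the pool is (4, 8, 6, 2)
  blocked: P7 wants (5, 7, 2, 2), pool (4, 8, 6, 2) — not enough schema locks
  blocked: P8 wants (6, 0, 1, 0), pool (4, 8, 6, 2) — not enough schema locks
  blocked: P0 wants (2, 2, 5, 3), pool (4, 8, 6, 2) — not enough page locks
Had the request been granted, P7, P8 and P0 could never finish.


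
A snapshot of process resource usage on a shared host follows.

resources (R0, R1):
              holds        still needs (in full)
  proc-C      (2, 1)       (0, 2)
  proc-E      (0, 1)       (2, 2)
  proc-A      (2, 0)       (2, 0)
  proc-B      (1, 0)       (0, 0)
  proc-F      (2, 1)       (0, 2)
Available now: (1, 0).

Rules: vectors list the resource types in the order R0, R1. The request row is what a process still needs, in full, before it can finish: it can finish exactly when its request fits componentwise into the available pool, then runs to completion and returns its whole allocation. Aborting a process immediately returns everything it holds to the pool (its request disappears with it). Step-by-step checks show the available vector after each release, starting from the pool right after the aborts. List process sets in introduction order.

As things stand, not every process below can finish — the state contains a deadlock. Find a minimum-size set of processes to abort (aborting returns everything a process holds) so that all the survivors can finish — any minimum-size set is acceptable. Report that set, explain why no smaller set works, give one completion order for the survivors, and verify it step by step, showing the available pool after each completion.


Abort proc-C and proc-E.
Key observation: aborting proc-C and proc-E returns (2, 2), and proc-F — hopeless before — runs at step 3 with the returned capacity in the pool.
No one abort is enough; case by case: proc-C alone leaves proc-E blocked (short on R1); proc-E alone leaves proc-C blocked (short on R1); proc-A alone leaves proc-C blocked (short on R1); proc-B alone leaves proc-C blocked (short on R1); proc-F alone leaves proc-C blocked (short on R1).
Survivors finish in the order: proc-A, proc-B, proc-F. Walking it through (pool after the aborts first):
  pool = (3, 2)
  proc-A: need (2, 0) fits (3, 2); releases (2, 0), pool now (5, 2)
  proc-B: need (0, 0) fits (5, 2); releases (1, 0), pool now (6, 2)
  proc-F: need (0, 2) fits (6, 2); releases (2, 1), pool now (8, 3)


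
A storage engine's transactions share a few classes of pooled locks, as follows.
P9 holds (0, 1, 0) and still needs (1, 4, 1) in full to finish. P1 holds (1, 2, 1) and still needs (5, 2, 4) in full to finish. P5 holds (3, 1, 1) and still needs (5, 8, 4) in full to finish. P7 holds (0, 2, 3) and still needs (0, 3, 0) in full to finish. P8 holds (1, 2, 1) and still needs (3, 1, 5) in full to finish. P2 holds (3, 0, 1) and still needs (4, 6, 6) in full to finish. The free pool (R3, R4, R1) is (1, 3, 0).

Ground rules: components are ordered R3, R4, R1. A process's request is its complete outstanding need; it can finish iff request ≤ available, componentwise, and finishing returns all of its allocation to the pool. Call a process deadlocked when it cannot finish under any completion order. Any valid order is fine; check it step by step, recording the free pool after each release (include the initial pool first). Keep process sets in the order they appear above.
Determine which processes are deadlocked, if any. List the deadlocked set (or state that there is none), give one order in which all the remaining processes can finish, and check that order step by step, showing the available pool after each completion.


Deadlocked: P1, P5, P8 and P2.
Key observation: R3 is the bottleneck — with P7, P9 done the pool holds (1, 6, 3), short of every remaining need.
One completion order for the rest: P7, P9. Check, step by step:
  pool = (1, 3, 0)
  P7: need (0, 3, 0) fits (1, 3, 0); releases (0, 2, 3), pool now (1, 5, 3)
  P9: need (1, 4, 1) fits (1, 5, 3); releases (0, 1, 0), pool now (1, 6, 3)
The stuck group stays short no matter what:
  P1 still needs (5, 2, 4) but only (1, 6, 3) is free — short on R3 and R1
  P5 still needs (5, 8, 4) but only (1, 6, 3) is free — short on R3, R4 and R1
  P8 still needs (3, 1, 5) but only (1, 6, 3) is free — short on R3 and R1
  P2 still needs (4, 6, 6) but only (1, 6, 3) is free — short on R3 and R1


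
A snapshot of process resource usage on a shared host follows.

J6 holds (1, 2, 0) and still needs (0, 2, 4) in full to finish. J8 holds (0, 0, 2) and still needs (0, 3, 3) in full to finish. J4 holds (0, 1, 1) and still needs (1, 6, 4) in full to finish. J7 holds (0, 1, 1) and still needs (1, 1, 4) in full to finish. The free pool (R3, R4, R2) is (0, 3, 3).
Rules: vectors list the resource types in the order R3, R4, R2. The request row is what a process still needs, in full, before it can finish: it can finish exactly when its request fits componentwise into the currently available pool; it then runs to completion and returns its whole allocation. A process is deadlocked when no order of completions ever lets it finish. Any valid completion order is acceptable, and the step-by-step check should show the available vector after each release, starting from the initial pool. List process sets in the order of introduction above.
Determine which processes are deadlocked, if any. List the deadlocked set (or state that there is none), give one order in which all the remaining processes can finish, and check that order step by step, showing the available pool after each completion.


Nothing here is deadlocked.
Key observation: beginning at J8, releases accumulate fast enough that every process eventually fits.
The rest can finish in the order J8, J6, J7, J4. Step-by-step check:
  pool = (0, 3, 3)
  J8 needs (0, 3, 3) <= (0, 3, 3) -> finishes; pool += (0, 0, 2) = (0, 3, 5)
  J6 needs (0, 2, 4) <= (0, 3, 5) -> finishes; pool += (1, 2, 0) = (1, 5, 5)
  J7 needs (1, 1, 4) <= (1, 5, 5) -> finishes; pool += (0, 1, 1) = (1, 6, 6)
  J4 needs (1, 6, 4) <= (1, 6, 6) -> finishes; pool += (0, 1, 1) = (1, 7, 7)


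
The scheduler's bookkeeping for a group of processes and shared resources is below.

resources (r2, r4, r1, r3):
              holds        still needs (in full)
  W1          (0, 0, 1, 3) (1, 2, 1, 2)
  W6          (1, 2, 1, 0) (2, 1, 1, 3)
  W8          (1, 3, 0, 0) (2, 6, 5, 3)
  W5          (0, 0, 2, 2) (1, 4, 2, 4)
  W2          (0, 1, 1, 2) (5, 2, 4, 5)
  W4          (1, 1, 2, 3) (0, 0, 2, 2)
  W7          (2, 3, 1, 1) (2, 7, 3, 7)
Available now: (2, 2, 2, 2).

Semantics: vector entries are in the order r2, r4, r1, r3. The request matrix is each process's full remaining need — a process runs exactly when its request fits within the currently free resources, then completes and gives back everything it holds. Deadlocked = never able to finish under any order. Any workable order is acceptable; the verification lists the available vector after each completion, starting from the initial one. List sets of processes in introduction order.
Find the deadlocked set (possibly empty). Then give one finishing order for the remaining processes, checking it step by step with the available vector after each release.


Deadlocked set: W8, W2 and W7.
Key observation: after W4, W6, W5, W1 the pool peaks at (4, 5, 8, 10), and each blocked process is short somewhere: W8 on r4; W2 on r2; W7 on r4.
A valid finishing order for the others: W4, W6, W5, W1. Verifying each step:
  pool = (2, 2, 2, 2)
  W4: need (0, 0, 2, 2) fits (2, 2, 2, 2); releases (1, 1, 2, 3), pool now (3, 3, 4, 5)
  W6: need (2, 1, 1, 3) fits (3, 3, 4, 5); releases (1, 2, 1, 0), pool now (4, 5, 5, 5)
  W5: need (1, 4, 2, 4) fits (4, 5, 5, 5); releases (0, 0, 2, 2), pool now (4, 5, 7, 7)
  W1: need (1, 2, 1, 2) fits (4, 5, 7, 7); releases (0, 0, 1, 3), pool now (4, 5, 8, 10)
The blocked processes can never fit:
  W8 still needs (2, 6, 5, 3) but only (4, 5, 8, 10) is free — short on r4
  W2 still needs (5, 2, 4, 5) but only (4, 5, 8, 10) is free — short on r2
  W7 still needs (2, 7, 3, 7) but only (4, 5, 8, 10) is free — short on r4


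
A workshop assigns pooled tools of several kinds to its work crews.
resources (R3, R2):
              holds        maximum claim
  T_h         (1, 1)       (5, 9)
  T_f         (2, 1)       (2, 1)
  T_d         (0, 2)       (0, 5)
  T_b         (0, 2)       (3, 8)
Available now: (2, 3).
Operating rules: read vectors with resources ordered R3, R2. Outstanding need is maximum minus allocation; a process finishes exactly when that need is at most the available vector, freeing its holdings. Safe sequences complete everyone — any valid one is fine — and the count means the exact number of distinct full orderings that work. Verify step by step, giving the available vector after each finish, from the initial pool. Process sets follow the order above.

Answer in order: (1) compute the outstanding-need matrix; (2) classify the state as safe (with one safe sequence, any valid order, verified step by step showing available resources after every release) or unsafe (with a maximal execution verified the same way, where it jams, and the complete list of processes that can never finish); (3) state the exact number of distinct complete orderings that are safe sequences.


(1) Remaining need (order R3, R2):
  T_h: (4, 8)
  T_f: (0, 0)
  T_d: (0, 3)
  T_b: (3, 6)
(2) SAFE, for example via the order T_d, T_f, T_b, T_h.
Key observation: the order's first zero-slack moment is T_d ((0, 3) needed, (2, 3) free — a requested resource with nothing to spare).
Verifying each step:
  pool = (2, 3)
  T_d: need (0, 3) fits (2, 3); releases (0, 2), pool now (2, 5)
  T_f: need (0, 0) fits (2, 5); releases (2, 1), pool now (4, 6)
  T_b: need (3, 6) fits (4, 6); releases (0, 2), pool now (4, 8)
  T_h: need (4, 8) fits (4, 8); releases (1, 1), pool now (5, 9)
(3) Precisely 2 of the possible complete orderings are safe sequences.


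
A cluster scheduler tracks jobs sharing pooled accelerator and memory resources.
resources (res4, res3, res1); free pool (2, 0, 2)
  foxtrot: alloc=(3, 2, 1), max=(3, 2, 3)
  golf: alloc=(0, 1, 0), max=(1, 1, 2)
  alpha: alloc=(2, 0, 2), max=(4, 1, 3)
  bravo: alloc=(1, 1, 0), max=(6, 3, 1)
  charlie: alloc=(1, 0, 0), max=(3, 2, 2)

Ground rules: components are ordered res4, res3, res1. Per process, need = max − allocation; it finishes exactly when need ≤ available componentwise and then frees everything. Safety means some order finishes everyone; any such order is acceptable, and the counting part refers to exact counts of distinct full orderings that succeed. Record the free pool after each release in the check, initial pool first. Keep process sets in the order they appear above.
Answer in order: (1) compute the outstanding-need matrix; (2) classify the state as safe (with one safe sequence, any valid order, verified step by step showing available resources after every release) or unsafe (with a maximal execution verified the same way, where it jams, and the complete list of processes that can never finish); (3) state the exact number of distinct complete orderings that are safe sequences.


(1) Remaining need (order res4, res3, res1):
  foxtrot: (0, 0, 2)
  golf: (1, 0, 2)
  alpha: (2, 1, 1)
  bravo: (5, 2, 1)
  charlie: (2, 2, 2)
(2) SAFE, for example via the order foxtrot, alpha, charlie, bravo, golf.
Key observation: the order's first zero-slack moment is foxtrot ((0, 0, 2) needed, (2, 0, 2) free — a requested resource with nothing to spare).
Step-by-step check:
  pool = (2, 0, 2)
  run foxtrot (needs (0, 0, 2), free (2, 0, 2)); after release of (3, 2, 1) the pool is (5, 2, 3)
  run alpha (needs (2, 1, 1), free (5, 2, 3)); after release of (2, 0, 2) the pool is (7, 2, 5)
  run charlie (needs (2, 2, 2), free (7, 2, 5)); after release of (1, 0, 0) the pool is (8, 2, 5)
  run bravo (needs (5, 2, 1), free (8, 2, 5)); after release of (1, 1, 0) the pool is (9, 3, 5)
  run golf (needs (1, 0, 2), free (9, 3, 5)); after release of (0, 1, 0) the pool is (9, 4, 5)
(3) Precisely 32 of the possible complete orderings are safe sequences.


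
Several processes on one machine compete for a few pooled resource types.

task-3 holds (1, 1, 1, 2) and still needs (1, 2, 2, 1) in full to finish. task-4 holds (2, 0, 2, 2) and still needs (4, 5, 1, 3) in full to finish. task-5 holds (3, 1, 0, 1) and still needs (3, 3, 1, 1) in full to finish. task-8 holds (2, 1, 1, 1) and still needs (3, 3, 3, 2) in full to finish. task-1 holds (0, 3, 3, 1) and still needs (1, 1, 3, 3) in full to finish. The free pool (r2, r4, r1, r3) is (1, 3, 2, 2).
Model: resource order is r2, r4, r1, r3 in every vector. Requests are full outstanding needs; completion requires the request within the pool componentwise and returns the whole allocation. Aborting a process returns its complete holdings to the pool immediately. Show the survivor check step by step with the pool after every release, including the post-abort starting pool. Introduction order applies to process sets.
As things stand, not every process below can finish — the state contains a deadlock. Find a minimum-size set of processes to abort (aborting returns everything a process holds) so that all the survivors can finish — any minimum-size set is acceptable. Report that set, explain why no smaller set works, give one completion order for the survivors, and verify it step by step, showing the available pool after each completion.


Abort task-4.
Key observation: before aborting task-4, task-5 was permanently blocked — no order could ever run it; afterwards it completes at step 2.
Minimality: the empty abort set fails — the state is deadlocked as it stands.
One survivor order: task-3, task-5, task-8, task-1. Walking it through (post-abort pool first):
  pool = (3, 3, 4, 4)
  task-3 needs (1, 2, 2, 1) <= (3, 3, 4, 4) -> finishes; pool += (1, 1, 1, 2) = (4, 4, 5, 6)
  task-5 needs (3, 3, 1, 1) <= (4, 4, 5, 6) -> finishes; pool += (3, 1, 0, 1) = (7, 5, 5, 7)
  task-8 needs (3, 3, 3, 2) <= (7, 5, 5, 7) -> finishes; pool += (2, 1, 1, 1) = (9, 6, 6, 8)
  task-1 needs (1, 1, 3, 3) <= (9, 6, 6, 8) -> finishes; pool += (0, 3, 3, 1) = (9, 9, 9, 9)


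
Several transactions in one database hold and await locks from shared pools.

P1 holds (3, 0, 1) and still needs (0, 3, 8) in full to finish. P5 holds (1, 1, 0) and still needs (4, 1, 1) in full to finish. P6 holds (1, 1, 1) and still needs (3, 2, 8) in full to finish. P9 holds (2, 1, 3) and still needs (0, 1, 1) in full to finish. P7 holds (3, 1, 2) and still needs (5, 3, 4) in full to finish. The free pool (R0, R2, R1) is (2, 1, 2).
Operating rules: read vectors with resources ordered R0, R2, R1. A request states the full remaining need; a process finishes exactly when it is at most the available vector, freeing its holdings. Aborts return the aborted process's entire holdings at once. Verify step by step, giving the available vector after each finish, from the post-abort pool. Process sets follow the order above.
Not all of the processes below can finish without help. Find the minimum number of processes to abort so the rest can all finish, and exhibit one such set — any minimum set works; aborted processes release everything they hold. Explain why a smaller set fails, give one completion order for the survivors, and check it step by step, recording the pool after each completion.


The answer: abort P6.
Key observation: the returned (1, 1, 1) from P6 is what brings P1 — unrunnable before, under any order — into play at step 3.
Why nothing smaller works: aborting no one leaves the state deadlocked as given.
One survivor order: P9, P7, P1, P5. Walking it through (post-abort pool first):
  pool = (3, 2, 3)
  run P9 (needs (0, 1, 1), free (3, 2, 3)); after release of (2, 1, 3) the pool is (5, 3, 6)
  run P7 (needs (5, 3, 4), free (5, 3, 6)); after release of (3, 1, 2) the pool is (8, 4, 8)
  run P1 (needs (0, 3, 8), free (8, 4, 8)); after release of (3, 0, 1) the pool is (11, 4, 9)
  run P5 (needs (4, 1, 1), free (11, 4, 9)); after release of (1, 1, 0) the pool is (12, 5, 9)


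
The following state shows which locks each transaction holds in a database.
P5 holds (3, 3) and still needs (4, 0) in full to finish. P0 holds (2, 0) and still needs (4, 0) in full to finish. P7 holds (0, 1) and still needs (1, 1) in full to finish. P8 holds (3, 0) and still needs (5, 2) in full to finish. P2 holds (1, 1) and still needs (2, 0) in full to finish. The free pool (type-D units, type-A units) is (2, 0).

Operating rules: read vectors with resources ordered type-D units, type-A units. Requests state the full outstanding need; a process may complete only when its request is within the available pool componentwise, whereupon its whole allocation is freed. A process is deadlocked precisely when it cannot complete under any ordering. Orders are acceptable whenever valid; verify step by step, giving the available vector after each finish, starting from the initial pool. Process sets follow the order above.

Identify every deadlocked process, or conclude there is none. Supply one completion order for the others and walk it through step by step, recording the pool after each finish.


Deadlocked set: P5, P0 and P8.
Key observation: once P2, P7 finish, the pool peaks at (3, 2) — and every remaining process still needs more type-D units than that.
A valid finishing order for the others: P2, P7. Step-by-step check:
  pool = (2, 0)
  P2 needs (2, 0) <= (2, 0) -> finishes; pool += (1, 1) = (3, 1)
  P7 needs (1, 1) <= (3, 1) -> finishes; pool += (0, 1) = (3, 2)
The blocked processes can never fit:
  blocked: P5 wants (4, 0), pool (3, 2) — not enough type-D units
  blocked: P0 wants (4, 0), pool (3, 2) — not enough type-D units
  blocked: P8 wants (5, 2), pool (3, 2) — not enough type-D units


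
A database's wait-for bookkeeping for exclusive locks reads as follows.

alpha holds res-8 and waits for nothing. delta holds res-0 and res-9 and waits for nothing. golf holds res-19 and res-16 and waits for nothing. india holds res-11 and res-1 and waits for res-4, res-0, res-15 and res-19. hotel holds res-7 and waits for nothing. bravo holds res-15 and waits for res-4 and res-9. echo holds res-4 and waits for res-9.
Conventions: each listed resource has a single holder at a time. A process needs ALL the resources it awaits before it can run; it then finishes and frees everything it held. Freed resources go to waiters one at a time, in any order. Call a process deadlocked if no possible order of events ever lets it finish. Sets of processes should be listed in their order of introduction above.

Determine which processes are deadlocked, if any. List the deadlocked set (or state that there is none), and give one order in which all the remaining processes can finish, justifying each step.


The deadlocked set is empty.
Key observation: no waiting chain loops back on itself — every chain ends at a process that waits on nothing, so everyone eventually runs.
One completion order for the rest: delta, golf, echo, bravo, alpha, hotel, india.
Walking it through:
  delta waits on nothing -> runs at once and releases res-0 and res-9
  golf waits on nothing -> runs at once and releases res-19 and res-16
  run echo (all its waits — res-9 — are resolved); releases res-4
  run bravo (all its waits — res-4 and res-9 — are resolved); releases res-15
  alpha waits on nothing -> runs at once and releases res-8
  hotel waits on nothing -> runs at once and releases res-7
  run india (all its waits — res-4, res-0, res-15 and res-19 — are resolved); releases res-11 and res-1
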